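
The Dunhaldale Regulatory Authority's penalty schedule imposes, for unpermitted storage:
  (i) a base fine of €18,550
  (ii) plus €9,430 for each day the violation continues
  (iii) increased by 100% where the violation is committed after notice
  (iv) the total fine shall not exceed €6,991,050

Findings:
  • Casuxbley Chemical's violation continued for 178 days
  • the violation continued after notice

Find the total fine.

€3,394,180

Per-day component: 178 × €9,430 = €1,678,540
Base plus per-day: €18,550 + €1,678,540 = €1,697,090
Enhancement: 100% of €1,697,090 = €1,697,090
Enhanced fine: €1,697,090 + €1,697,090 = €3,394,180
Cap at €6,991,050: €3,394,180 is within the cap, no reduction.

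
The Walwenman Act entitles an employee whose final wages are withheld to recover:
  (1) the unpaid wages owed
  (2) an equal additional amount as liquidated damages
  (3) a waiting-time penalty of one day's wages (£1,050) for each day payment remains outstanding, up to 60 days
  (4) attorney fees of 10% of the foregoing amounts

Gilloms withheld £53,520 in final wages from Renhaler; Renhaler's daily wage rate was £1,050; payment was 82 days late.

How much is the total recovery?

Total award: £187,044

Liquidated damages (equal amount): £53,520
Penalty days: min(82, 60) = 60
Waiting-time penalty: 60 × £1,050 = £63,000
Subtotal: £53,520 + £53,520 + £63,000 = £170,040
Attorney fees: 10% of £170,040 = £17,004
Total award: £170,040 + £17,004 = £187,044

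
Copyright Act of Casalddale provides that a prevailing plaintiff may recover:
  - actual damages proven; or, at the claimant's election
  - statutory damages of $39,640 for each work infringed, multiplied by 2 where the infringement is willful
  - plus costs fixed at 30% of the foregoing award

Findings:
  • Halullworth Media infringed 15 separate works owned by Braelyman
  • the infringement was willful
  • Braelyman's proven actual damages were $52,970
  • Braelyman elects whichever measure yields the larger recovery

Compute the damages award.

Statutory damages: 15 × $39,640 = $594,600
Doubled: 2 × $594,600 = $1,189,200
Greater of actual damages ($52,970) or enhanced statutory damages ($1,189,200): $1,189,200
Costs: 30% of $1,189,200 = $356,760
Award plus costs: $1,189,200 + $356,760 = $1,545,960

$1,545,960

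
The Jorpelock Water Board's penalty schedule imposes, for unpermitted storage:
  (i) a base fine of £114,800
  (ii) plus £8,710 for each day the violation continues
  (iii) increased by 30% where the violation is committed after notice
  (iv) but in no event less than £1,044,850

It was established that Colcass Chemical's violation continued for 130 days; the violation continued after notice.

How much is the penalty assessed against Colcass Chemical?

£1,621,230

Per-day component: 130 × £8,710 = £1,132,300
Base plus per-day: £114,800 + £1,132,300 = £1,247,100
Enhancement: 30% of £1,247,100 = £374,130
Enhanced fine: £1,247,100 + £374,130 = £1,621,230
Minimum £1,044,850: £1,621,230 meets the minimum, no increase.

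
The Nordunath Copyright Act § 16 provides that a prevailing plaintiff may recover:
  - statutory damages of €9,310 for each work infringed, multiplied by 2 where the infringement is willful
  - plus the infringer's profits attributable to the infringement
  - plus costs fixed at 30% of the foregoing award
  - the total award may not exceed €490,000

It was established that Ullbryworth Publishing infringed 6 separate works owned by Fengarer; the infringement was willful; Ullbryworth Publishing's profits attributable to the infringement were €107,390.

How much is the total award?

Statutory damages: 6 × €9,310 = €55,860
Doubled: 2 × €55,860 = €111,720
Combined award: €111,720 + €107,390 = €219,110
Costs: 30% of €219,110 = €65,733
Award plus costs: €219,110 + €65,733 = €284,843
Cap at €490,000: €284,843 is within the cap, no reduction.

€284,843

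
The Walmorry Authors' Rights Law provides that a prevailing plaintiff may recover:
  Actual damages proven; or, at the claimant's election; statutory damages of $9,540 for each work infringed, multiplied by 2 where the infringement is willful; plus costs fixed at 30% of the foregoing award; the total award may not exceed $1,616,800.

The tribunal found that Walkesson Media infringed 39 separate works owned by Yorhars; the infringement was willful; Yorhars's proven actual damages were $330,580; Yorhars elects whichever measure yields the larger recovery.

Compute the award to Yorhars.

Statutory damages: 39 × $9,540 = $372,060
Doubled: 2 × $372,060 = $744,120
Greater of actual damages ($330,580) or enhanced statutory damages ($744,120): $744,120
Costs: 30% of $744,120 = $223,236
Award plus costs: $744,120 + $223,236 = $967,356
Cap at $1,616,800: $967,356 is within the cap, no reduction.

$967,356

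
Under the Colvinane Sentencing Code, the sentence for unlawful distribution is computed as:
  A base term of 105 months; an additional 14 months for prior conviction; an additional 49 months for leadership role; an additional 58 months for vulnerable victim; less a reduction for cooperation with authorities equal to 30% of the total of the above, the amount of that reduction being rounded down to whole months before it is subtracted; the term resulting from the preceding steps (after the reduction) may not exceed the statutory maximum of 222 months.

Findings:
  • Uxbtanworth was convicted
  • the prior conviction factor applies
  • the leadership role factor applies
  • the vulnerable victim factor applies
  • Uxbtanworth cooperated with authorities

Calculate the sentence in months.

159 months

Prior conviction enhancement: +14 months
Leadership role enhancement: +49 months
Vulnerable victim enhancement: +58 months
Adjusted term: 105 months + 14 months + 49 months + 58 months = 226 months
Cooperation with authorities reduction: 30% of 226 months = 67 months (rounded down)
After reduction: 226 − 67 = 159 months
Cap at 222 months: 159 months is within the cap, no reduction.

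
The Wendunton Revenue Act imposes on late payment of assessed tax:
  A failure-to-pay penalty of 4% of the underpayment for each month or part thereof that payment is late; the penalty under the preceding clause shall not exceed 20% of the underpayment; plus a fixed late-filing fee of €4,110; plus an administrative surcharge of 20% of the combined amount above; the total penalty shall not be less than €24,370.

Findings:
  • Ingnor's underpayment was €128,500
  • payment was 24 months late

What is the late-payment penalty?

Penalty: €35,772

Accrued rate: 4% × 24 = 96%, capped at 20% → 20%
Failure-to-pay penalty: 20% of €128,500 = €25,700
Penalty before surcharge: €25,700 + €4,110 = €29,810
Administrative surcharge: 20% of €29,810 = €5,962
Total penalty: €29,810 + €5,962 = €35,772
Minimum €24,370: €35,772 meets the minimum, no increase.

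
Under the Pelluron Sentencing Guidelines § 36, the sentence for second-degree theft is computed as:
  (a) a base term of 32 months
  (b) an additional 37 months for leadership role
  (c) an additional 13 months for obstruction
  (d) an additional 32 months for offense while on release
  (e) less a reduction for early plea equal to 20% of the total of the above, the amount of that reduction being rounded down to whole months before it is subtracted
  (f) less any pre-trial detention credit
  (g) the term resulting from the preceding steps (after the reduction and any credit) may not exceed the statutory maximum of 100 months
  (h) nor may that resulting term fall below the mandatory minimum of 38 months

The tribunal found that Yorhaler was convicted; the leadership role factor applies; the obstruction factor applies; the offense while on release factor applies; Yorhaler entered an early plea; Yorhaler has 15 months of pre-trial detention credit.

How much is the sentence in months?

77 months

Leadership role enhancement: +37 months
Obstruction enhancement: +13 months
Offense while on release enhancement: +32 months
Adjusted term: 32 months + 37 months + 13 months + 32 months = 114 months
Early plea reduction: 20% of 114 months = 22 months (rounded down)
After reduction: 114 − 22 = 92 months
Less pre-trial detention credit: 92 months − 15 months = 77 months
Cap at 100 months: 77 months is within the cap, no reduction.
Minimum 38 months: 77 months meets the minimum, no increase.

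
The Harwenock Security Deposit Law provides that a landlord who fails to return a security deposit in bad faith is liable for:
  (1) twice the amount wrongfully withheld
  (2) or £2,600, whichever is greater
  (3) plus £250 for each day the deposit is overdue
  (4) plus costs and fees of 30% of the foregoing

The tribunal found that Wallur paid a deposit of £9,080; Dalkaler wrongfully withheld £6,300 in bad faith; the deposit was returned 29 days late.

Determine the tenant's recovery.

£25,805

Doubled: 2 × £6,300 = £12,600
Minimum £2,600: £12,600 meets the minimum, no increase.
Late-return penalty: 29 × £250 = £7,250
Damages plus late penalty: £12,600 + £7,250 = £19,850
Costs and fees: 30% of £19,850 = £5,955
Total recovery: £19,850 + £5,955 = £25,805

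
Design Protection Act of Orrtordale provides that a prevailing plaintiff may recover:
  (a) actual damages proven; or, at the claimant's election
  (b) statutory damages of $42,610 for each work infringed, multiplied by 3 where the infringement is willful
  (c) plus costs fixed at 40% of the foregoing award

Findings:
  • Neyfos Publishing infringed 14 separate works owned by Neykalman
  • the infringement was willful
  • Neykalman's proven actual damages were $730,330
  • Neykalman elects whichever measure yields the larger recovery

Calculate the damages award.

Statutory damages: 14 × $42,610 = $596,540
Trebled: 3 × $596,540 = $1,789,620
Greater of actual damages ($730,330) or enhanced statutory damages ($1,789,620): $1,789,620
Costs: 40% of $1,789,620 = $715,848
Award plus costs: $1,789,620 + $715,848 = $2,505,468

$2,505,468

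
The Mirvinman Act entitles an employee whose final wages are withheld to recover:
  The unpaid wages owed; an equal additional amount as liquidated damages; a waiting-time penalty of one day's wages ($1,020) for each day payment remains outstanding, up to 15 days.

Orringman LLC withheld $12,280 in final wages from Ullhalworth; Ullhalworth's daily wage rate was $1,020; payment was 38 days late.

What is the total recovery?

Liquidated damages (equal amount): $12,280
Penalty days: min(38, 15) = 15
Waiting-time penalty: 15 × $1,020 = $15,300
Total award: $12,280 + $12,280 + $15,300 = $39,860

Total award: $39,860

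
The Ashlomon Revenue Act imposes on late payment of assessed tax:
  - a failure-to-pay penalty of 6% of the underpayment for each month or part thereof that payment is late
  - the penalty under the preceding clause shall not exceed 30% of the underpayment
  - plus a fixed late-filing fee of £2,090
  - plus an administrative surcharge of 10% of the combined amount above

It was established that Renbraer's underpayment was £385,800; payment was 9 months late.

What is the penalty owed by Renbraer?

Accrued rate: 6% × 9 = 54%, capped at 30% → 30%
Failure-to-pay penalty: 30% of £385,800 = £115,740
Penalty before surcharge: £115,740 + £2,090 = £117,830
Administrative surcharge: 10% of £117,830 = £11,783
Total penalty: £117,830 + £11,783 = £129,613

£129,613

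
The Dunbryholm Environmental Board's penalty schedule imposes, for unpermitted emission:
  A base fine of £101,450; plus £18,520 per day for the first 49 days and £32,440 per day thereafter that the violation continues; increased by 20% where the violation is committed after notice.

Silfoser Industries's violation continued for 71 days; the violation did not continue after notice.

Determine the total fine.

First 49 days: 49 × £18,520 = £907,480
Remaining days: (71 − 49) × £32,440 = £713,680
Per-day component: £907,480 + £713,680 = £1,621,160
Base plus per-day: £101,450 + £1,621,160 = £1,722,610
The violation did not continue after notice: no 20% increase.

Civil penalty: £1,722,610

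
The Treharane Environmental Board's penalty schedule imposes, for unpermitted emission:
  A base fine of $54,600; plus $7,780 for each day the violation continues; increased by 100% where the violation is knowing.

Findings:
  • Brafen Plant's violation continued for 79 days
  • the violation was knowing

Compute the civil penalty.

$1,338,440

Per-day component: 79 × $7,780 = $614,620
Base plus per-day: $54,600 + $614,620 = $669,220
Enhancement: 100% of $669,220 = $669,220
Enhanced fine: $669,220 + $669,220 = $1,338,440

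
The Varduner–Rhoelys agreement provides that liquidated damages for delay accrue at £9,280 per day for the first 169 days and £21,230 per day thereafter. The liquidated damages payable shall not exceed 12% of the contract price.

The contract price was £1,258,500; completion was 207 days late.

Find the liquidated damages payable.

First 169 days: 169 × £9,280 = £1,568,320
Remaining days: (207 − 169) × £21,230 = £806,740
Accrued per-day damages: £1,568,320 + £806,740 = £2,375,060
Cap: 12% of £1,258,500 = £151,020
Cap at £151,020: £2,375,060 exceeds the cap → £151,020

£151,020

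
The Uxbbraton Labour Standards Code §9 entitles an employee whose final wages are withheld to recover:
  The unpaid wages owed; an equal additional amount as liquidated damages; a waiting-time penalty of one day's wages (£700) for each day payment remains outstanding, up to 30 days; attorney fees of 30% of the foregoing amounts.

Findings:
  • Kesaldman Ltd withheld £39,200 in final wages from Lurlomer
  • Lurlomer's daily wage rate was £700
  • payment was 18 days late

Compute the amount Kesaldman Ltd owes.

£118,300

Liquidated damages (equal amount): £39,200
Penalty days: min(18, 30) = 18
Waiting-time penalty: 18 × £700 = £12,600
Subtotal: £39,200 + £39,200 + £12,600 = £91,000
Attorney fees: 30% of £91,000 = £27,300
Total award: £91,000 + £27,300 = £118,300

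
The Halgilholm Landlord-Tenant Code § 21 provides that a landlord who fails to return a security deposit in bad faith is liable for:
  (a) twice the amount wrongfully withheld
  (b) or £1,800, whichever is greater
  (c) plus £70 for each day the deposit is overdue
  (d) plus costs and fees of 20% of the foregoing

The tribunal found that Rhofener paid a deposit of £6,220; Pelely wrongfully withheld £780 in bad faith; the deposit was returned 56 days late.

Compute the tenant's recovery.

Doubled: 2 × £780 = £1,560
Minimum £1,800: £1,560 is below the minimum → £1,800
Late-return penalty: 56 × £70 = £3,920
Damages plus late penalty: £1,800 + £3,920 = £5,720
Costs and fees: 20% of £5,720 = £1,144
Total recovery: £5,720 + £1,144 = £6,864

£6,864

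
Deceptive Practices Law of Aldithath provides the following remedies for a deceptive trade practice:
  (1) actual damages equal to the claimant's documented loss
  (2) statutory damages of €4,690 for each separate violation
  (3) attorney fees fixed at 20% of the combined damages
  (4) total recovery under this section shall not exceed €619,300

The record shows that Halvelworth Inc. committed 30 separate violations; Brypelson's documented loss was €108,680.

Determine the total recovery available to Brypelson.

Statutory damages: 30 × €4,690 = €140,700
Combined damages: €108,680 + €140,700 = €249,380
Attorney fees: 20% of €249,380 = €49,876
Total before cap: €249,380 + €49,876 = €299,256
Cap at €619,300: €299,256 is within the cap, no reduction.

€299,256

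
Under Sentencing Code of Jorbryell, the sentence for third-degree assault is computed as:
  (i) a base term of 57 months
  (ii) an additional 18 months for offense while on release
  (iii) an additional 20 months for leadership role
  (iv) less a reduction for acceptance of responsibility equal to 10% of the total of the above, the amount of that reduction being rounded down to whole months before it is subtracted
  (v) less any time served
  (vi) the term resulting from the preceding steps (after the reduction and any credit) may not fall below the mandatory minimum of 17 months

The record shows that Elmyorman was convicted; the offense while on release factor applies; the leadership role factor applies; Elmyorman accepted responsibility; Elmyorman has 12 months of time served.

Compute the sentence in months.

Offense while on release enhancement: +18 months
Leadership role enhancement: +20 months
Adjusted term: 57 months + 18 months + 20 months = 95 months
Acceptance of responsibility reduction: 10% of 95 months = 9 months (rounded down)
After reduction: 95 − 9 = 86 months
Less time served: 86 months − 12 months = 74 months
Minimum 17 months: 74 months meets the minimum, no increase.

74 months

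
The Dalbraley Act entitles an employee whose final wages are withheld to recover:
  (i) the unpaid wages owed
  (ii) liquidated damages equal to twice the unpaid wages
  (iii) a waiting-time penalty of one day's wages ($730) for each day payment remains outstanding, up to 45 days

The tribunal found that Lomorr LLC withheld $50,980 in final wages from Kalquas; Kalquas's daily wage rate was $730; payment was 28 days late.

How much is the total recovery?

Doubled: 2 × $50,980 = $101,960
Penalty days: min(28, 45) = 28
Waiting-time penalty: 28 × $730 = $20,440
Total award: $50,980 + $101,960 + $20,440 = $173,380

$173,380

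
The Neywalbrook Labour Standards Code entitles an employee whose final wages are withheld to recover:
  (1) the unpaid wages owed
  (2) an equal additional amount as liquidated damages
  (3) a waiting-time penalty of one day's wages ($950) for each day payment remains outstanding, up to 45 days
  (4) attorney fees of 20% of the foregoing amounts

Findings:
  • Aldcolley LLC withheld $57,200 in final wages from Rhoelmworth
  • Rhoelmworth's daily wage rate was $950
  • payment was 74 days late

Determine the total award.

$188,580

Liquidated damages (equal amount): $57,200
Penalty days: min(74, 45) = 45
Waiting-time penalty: 45 × $950 = $42,750
Subtotal: $57,200 + $57,200 + $42,750 = $157,150
Attorney fees: 20% of $157,150 = $31,430
Total award: $157,150 + $31,430 = $188,580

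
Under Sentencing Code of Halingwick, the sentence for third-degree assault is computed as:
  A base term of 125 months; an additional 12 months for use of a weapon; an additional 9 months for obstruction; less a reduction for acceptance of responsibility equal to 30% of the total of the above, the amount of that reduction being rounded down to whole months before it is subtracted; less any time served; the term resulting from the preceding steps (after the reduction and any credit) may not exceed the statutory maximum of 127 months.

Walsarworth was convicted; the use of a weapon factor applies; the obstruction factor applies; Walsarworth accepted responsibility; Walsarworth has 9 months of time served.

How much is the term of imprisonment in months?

Use of a weapon enhancement: +12 months
Obstruction enhancement: +9 months
Adjusted term: 125 months + 12 months + 9 months = 146 months
Acceptance of responsibility reduction: 30% of 146 months = 43 months (rounded down)
After reduction: 146 − 43 = 103 months
Less time served: 103 months − 9 months = 94 months
Cap at 127 months: 94 months is within the cap, no reduction.

94 months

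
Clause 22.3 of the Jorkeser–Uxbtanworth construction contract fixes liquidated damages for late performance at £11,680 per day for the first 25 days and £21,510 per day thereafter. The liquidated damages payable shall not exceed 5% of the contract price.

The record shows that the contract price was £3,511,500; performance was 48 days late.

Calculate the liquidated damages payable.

£175,575

First 25 days: 25 × £11,680 = £292,000
Remaining days: (48 − 25) × £21,510 = £494,730
Accrued per-day damages: £292,000 + £494,730 = £786,730
Cap: 5% of £3,511,500 = £175,575
Cap at £175,575: £786,730 exceeds the cap → £175,575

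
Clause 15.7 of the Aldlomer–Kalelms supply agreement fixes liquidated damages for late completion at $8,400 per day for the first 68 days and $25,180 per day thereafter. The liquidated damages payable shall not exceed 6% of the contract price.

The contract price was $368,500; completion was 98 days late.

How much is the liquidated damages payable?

First 68 days: 68 × $8,400 = $571,200
Remaining days: (98 − 68) × $25,180 = $755,400
Accrued per-day damages: $571,200 + $755,400 = $1,326,600
Cap: 6% of $368,500 = $22,110
Cap at $22,110: $1,326,600 exceeds the cap → $22,110

Liquidated damages: $22,110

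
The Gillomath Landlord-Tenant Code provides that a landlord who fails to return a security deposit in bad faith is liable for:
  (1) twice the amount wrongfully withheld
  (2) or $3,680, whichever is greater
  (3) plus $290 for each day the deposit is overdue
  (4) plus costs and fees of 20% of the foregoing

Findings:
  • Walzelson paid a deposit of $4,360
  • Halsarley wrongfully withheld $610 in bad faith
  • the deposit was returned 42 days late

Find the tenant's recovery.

Doubled: 2 × $610 = $1,220
Minimum $3,680: $1,220 is below the minimum → $3,680
Late-return penalty: 42 × $290 = $12,180
Damages plus late penalty: $3,680 + $12,180 = $15,860
Costs and fees: 20% of $15,860 = $3,172
Total recovery: $15,860 + $3,172 = $19,032

$19,032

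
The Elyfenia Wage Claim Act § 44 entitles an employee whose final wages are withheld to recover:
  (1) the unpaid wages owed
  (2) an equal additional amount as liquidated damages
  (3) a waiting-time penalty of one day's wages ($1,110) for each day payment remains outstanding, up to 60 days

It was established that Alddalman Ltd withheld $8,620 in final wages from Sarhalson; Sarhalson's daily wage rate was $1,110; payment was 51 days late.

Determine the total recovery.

Liquidated damages (equal amount): $8,620
Penalty days: min(51, 60) = 51
Waiting-time penalty: 51 × $1,110 = $56,610
Total award: $8,620 + $8,620 + $56,610 = $73,850

$73,850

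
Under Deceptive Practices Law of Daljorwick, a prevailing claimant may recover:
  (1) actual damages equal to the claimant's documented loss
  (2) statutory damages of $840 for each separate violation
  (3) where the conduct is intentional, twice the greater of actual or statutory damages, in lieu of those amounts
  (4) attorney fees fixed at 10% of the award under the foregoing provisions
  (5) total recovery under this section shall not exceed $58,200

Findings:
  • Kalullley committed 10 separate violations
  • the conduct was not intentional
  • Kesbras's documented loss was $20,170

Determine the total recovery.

Total recovery: $31,427

Statutory damages: 10 × $840 = $8,400
Conduct not intentional: the in-lieu enhancement does not apply.
Actual plus statutory damages: $20,170 + $8,400 = $28,570
Attorney fees: 10% of $28,570 = $2,857
Total before cap: $28,570 + $2,857 = $31,427
Cap at $58,200: $31,427 is within the cap, no reduction.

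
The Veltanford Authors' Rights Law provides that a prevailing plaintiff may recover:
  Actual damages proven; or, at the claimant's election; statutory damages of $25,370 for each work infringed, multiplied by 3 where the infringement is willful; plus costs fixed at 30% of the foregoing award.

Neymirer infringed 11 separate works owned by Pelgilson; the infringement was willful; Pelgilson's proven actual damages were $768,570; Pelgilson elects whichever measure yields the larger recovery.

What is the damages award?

$1,088,373

Statutory damages: 11 × $25,370 = $279,070
Trebled: 3 × $279,070 = $837,210
Greater of actual damages ($768,570) or enhanced statutory damages ($837,210): $837,210
Costs: 30% of $837,210 = $251,163
Award plus costs: $837,210 + $251,163 = $1,088,373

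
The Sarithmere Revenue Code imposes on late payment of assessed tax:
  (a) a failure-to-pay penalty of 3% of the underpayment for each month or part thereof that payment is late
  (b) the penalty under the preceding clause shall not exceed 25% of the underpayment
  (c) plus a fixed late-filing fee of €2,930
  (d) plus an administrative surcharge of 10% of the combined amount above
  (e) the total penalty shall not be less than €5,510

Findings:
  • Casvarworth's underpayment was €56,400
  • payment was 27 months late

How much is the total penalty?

Accrued rate: 3% × 27 = 81%, capped at 25% → 25%
Failure-to-pay penalty: 25% of €56,400 = €14,100
Penalty before surcharge: €14,100 + €2,930 = €17,030
Administrative surcharge: 10% of €17,030 = €1,703
Total penalty: €17,030 + €1,703 = €18,733
Minimum €5,510: €18,733 meets the minimum, no increase.

€18,733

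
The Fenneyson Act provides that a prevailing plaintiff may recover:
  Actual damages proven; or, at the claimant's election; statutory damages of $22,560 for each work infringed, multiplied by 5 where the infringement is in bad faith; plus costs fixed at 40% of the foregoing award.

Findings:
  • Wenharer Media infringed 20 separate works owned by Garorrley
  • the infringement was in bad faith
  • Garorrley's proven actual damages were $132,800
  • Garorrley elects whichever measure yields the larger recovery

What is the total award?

Award: $3,158,400

Statutory damages: 20 × $22,560 = $451,200
Multiplied by 5: 5 × $451,200 = $2,256,000
Greater of actual damages ($132,800) or enhanced statutory damages ($2,256,000): $2,256,000
Costs: 40% of $2,256,000 = $902,400
Award plus costs: $2,256,000 + $902,400 = $3,158,400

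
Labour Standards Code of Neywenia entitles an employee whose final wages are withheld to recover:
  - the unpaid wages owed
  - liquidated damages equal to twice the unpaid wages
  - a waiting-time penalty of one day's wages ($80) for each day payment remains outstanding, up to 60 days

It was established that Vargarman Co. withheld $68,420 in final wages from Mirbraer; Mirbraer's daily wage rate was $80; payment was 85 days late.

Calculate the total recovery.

Doubled: 2 × $68,420 = $136,840
Penalty days: min(85, 60) = 60
Waiting-time penalty: 60 × $80 = $4,800
Total award: $68,420 + $136,840 + $4,800 = $210,060

$210,060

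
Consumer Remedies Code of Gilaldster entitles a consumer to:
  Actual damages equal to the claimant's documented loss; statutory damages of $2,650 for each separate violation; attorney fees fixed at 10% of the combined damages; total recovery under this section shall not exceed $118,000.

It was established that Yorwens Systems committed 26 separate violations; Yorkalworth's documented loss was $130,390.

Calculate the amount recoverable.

Statutory damages: 26 × $2,650 = $68,900
Combined damages: $130,390 + $68,900 = $199,290
Attorney fees: 10% of $199,290 = $19,929
Total before cap: $199,290 + $19,929 = $219,219
Cap at $118,000: $219,219 exceeds the cap → $118,000

$118,000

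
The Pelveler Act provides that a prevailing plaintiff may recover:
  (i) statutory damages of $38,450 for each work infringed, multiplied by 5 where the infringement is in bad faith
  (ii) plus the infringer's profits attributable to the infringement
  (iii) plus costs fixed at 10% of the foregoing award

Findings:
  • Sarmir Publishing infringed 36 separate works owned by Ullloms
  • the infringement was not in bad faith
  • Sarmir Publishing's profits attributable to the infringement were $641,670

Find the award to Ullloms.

Statutory damages: 36 × $38,450 = $1,384,200
Infringement not in bad faith: no ×5 enhancement.
Combined award: $1,384,200 + $641,670 = $2,025,870
Costs: 10% of $2,025,870 = $202,587
Award plus costs: $2,025,870 + $202,587 = $2,228,457

$2,228,457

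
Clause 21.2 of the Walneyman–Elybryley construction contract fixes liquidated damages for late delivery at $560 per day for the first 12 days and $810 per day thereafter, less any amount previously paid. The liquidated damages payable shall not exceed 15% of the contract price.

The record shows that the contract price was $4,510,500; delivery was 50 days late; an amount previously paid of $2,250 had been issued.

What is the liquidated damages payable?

First 12 days: 12 × $560 = $6,720
Remaining days: (50 − 12) × $810 = $30,780
Accrued per-day damages: $6,720 + $30,780 = $37,500
Less amount previously paid: $37,500 − $2,250 = $35,250
Cap: 15% of $4,510,500 = $676,575
Cap at $676,575: $35,250 is within the cap, no reduction.

$35,250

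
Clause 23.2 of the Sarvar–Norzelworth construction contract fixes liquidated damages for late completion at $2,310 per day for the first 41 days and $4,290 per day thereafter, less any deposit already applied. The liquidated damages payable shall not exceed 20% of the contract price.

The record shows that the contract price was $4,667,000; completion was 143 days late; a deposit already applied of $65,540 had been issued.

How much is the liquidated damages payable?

$466,750

First 41 days: 41 × $2,310 = $94,710
Remaining days: (143 − 41) × $4,290 = $437,580
Accrued per-day damages: $94,710 + $437,580 = $532,290
Less deposit already applied: $532,290 − $65,540 = $466,750
Cap: 20% of $4,667,000 = $933,400
Cap at $933,400: $466,750 is within the cap, no reduction.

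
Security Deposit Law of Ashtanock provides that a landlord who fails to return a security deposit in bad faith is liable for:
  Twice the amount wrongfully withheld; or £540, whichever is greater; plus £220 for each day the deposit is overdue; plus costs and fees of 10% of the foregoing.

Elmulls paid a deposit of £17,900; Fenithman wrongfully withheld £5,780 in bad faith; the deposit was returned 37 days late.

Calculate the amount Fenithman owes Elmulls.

Doubled: 2 × £5,780 = £11,560
Minimum £540: £11,560 meets the minimum, no increase.
Late-return penalty: 37 × £220 = £8,140
Damages plus late penalty: £11,560 + £8,140 = £19,700
Costs and fees: 10% of £19,700 = £1,970
Total recovery: £19,700 + £1,970 = £21,670

£21,670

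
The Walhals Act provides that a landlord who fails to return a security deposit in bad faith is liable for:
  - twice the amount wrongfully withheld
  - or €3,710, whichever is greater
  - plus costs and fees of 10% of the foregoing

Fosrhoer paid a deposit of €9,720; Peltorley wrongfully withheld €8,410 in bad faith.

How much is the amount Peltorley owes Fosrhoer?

Doubled: 2 × €8,410 = €16,820
Minimum €3,710: €16,820 meets the minimum, no increase.
Costs and fees: 10% of €16,820 = €1,682
Total recovery: €16,820 + €1,682 = €18,502

Recovery: €18,502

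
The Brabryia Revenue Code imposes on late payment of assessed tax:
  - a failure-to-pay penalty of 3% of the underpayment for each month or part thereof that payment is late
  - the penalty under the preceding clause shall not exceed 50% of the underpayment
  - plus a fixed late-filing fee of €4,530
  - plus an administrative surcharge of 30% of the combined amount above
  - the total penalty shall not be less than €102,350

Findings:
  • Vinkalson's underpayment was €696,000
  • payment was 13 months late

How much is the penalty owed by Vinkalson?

Accrued rate: 3% × 13 = 39%, capped at 50% → 39%
Failure-to-pay penalty: 39% of €696,000 = €271,440
Penalty before surcharge: €271,440 + €4,530 = €275,970
Administrative surcharge: 30% of €275,970 = €82,791
Total penalty: €275,970 + €82,791 = €358,761
Minimum €102,350: €358,761 meets the minimum, no increase.

€358,761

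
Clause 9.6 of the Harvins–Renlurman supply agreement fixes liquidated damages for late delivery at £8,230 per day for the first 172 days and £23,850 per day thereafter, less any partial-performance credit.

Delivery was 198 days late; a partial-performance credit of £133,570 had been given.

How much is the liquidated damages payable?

Liquidated damages: £1,902,090

First 172 days: 172 × £8,230 = £1,415,560
Remaining days: (198 − 172) × £23,850 = £620,100
Accrued per-day damages: £1,415,560 + £620,100 = £2,035,660
Less partial-performance credit: £2,035,660 − £133,570 = £1,902,090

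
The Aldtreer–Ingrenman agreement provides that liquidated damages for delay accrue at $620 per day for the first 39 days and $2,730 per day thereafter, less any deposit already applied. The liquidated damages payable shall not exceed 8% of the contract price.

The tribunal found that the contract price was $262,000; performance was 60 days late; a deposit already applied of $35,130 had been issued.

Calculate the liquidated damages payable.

First 39 days: 39 × $620 = $24,180
Remaining days: (60 − 39) × $2,730 = $57,330
Accrued per-day damages: $24,180 + $57,330 = $81,510
Less deposit already applied: $81,510 − $35,130 = $46,380
Cap: 8% of $262,000 = $20,960
Cap at $20,960: $46,380 exceeds the cap → $20,960

$20,960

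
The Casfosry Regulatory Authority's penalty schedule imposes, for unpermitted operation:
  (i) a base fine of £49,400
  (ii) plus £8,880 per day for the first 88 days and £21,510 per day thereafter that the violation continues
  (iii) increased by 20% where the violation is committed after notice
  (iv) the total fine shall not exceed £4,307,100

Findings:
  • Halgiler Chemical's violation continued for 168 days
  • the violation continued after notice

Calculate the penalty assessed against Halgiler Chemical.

First 88 days: 88 × £8,880 = £781,440
Remaining days: (168 − 88) × £21,510 = £1,720,800
Per-day component: £781,440 + £1,720,800 = £2,502,240
Base plus per-day: £49,400 + £2,502,240 = £2,551,640
Enhancement: 20% of £2,551,640 = £510,328
Enhanced fine: £2,551,640 + £510,328 = £3,061,968
Cap at £4,307,100: £3,061,968 is within the cap, no reduction.

£3,061,968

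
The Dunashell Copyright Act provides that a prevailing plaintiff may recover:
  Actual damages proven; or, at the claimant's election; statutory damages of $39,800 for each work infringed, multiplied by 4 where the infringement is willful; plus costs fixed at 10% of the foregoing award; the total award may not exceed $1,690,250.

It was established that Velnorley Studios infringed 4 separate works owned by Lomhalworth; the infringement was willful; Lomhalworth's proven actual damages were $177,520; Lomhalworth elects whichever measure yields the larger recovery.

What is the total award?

Statutory damages: 4 × $39,800 = $159,200
Multiplied by 4: 4 × $159,200 = $636,800
Greater of actual damages ($177,520) or enhanced statutory damages ($636,800): $636,800
Costs: 10% of $636,800 = $63,680
Award plus costs: $636,800 + $63,680 = $700,480
Cap at $1,690,250: $700,480 is within the cap, no reduction.

$700,480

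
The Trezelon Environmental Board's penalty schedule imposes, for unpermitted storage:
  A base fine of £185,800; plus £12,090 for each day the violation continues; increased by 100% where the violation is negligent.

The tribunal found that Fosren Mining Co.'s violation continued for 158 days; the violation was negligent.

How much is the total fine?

£4,192,040

Per-day component: 158 × £12,090 = £1,910,220
Base plus per-day: £185,800 + £1,910,220 = £2,096,020
Enhancement: 100% of £2,096,020 = £2,096,020
Enhanced fine: £2,096,020 + £2,096,020 = £4,192,040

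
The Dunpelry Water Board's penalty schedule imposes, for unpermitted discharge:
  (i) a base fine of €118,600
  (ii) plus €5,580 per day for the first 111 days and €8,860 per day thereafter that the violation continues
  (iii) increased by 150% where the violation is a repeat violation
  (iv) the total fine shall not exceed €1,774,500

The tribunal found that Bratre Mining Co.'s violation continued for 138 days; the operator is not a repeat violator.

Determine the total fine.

First 111 days: 111 × €5,580 = €619,380
Remaining days: (138 − 111) × €8,860 = €239,220
Per-day component: €619,380 + €239,220 = €858,600
Base plus per-day: €118,600 + €858,600 = €977,200
The operator is not a repeat violator: no 150% increase.
Cap at €1,774,500: €977,200 is within the cap, no reduction.

€977,200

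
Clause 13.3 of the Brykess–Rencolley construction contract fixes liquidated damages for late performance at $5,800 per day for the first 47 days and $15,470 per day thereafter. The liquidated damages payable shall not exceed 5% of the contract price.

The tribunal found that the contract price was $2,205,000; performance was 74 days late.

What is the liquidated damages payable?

First 47 days: 47 × $5,800 = $272,600
Remaining days: (74 − 47) × $15,470 = $417,690
Accrued per-day damages: $272,600 + $417,690 = $690,290
Cap: 5% of $2,205,000 = $110,250
Cap at $110,250: $690,290 exceeds the cap → $110,250

$110,250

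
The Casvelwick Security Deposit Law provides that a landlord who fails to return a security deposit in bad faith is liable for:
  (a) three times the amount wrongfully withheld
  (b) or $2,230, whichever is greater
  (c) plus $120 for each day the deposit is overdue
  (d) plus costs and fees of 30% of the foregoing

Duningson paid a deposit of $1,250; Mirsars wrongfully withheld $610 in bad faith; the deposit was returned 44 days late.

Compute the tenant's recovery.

Trebled: 3 × $610 = $1,830
Minimum $2,230: $1,830 is below the minimum → $2,230
Late-return penalty: 44 × $120 = $5,280
Damages plus late penalty: $2,230 + $5,280 = $7,510
Costs and fees: 30% of $7,510 = $2,253
Total recovery: $7,510 + $2,253 = $9,763

$9,763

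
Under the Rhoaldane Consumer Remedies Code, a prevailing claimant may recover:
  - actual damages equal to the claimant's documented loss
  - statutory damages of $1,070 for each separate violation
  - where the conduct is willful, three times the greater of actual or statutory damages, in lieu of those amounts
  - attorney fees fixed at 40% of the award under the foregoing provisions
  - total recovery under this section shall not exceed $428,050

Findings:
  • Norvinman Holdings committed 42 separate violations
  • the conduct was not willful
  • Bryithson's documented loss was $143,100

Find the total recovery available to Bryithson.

Statutory damages: 42 × $1,070 = $44,940
Conduct not willful: the in-lieu enhancement does not apply.
Actual plus statutory damages: $143,100 + $44,940 = $188,040
Attorney fees: 40% of $188,040 = $75,216
Total before cap: $188,040 + $75,216 = $263,256
Cap at $428,050: $263,256 is within the cap, no reduction.

$263,256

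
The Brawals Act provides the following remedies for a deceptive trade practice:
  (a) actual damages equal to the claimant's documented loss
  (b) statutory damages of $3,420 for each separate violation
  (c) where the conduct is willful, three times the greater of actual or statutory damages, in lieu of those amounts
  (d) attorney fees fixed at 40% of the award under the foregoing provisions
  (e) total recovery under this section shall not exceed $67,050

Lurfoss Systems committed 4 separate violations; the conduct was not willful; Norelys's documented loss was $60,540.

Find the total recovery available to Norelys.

Total recovery: $67,050

Statutory damages: 4 × $3,420 = $13,680
Conduct not willful: the in-lieu enhancement does not apply.
Actual plus statutory damages: $60,540 + $13,680 = $74,220
Attorney fees: 40% of $74,220 = $29,688
Total before cap: $74,220 + $29,688 = $103,908
Cap at $67,050: $103,908 exceeds the cap → $67,050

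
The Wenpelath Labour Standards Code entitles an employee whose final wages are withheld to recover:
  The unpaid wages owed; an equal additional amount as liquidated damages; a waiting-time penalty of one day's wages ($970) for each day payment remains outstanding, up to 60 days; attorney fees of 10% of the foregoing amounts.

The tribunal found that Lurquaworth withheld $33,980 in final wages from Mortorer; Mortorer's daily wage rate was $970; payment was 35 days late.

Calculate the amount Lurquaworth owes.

Liquidated damages (equal amount): $33,980
Penalty days: min(35, 60) = 35
Waiting-time penalty: 35 × $970 = $33,950
Subtotal: $33,980 + $33,980 + $33,950 = $101,910
Attorney fees: 10% of $101,910 = $10,191
Total award: $101,910 + $10,191 = $112,101

$112,101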